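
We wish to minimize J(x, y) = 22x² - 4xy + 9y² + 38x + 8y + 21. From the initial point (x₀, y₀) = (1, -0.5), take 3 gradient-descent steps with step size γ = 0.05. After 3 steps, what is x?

∇J = (44x - 4y + 38, -4x + 18y + 8)
(x₁, y₁) = (1, -0.5) − 0.05·(84, -5) = (-3.2, -0.25)
(x₂, y₂) = (-3.2, -0.25) − 0.05·(-101.8, 16.3) = (1.89, -1.065)
(x₃, y₃) = (1.89, -1.065) − 0.05·(125.42, -18.73) = (-4.381, -0.1285)
x = -4.381

-4.381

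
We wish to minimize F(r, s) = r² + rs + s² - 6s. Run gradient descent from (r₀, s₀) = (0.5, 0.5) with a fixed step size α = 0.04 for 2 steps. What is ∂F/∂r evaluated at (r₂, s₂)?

∇F = (2r + s, r + 2s - 6)
(r₁, s₁) = (0.5, 0.5) − 0.04·(1.5, -4.5) = (0.44, 0.68)
(r₂, s₂) = (0.44, 0.68) − 0.04·(1.56, -4.2) = (0.3776, 0.848)
∂F/∂r at (0.3776, 0.848) = 1.6032

1.6032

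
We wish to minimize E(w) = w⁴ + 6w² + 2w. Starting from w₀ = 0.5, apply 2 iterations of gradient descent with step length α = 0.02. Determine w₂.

0.20792504

E′(w) = 4w³ + 12w + 2
Step 1: E′(0.5) = 8.5; w₁ = 0.5 − 0.02·8.5 = 0.33
Step 2: E′(0.33) = 6.103748; w₂ = 0.33 − 0.02·6.103748 = 0.20792504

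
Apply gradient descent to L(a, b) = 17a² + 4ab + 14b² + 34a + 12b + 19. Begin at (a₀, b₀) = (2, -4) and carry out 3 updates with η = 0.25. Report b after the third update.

463.25

∇L = (34a + 4b + 34, 4a + 28b + 12)
(a₁, b₁) = (2, -4) − 0.25·(86, -92) = (-19.5, 19)
(a₂, b₂) = (-19.5, 19) − 0.25·(-553, 466) = (118.75, -97.5)
(a₃, b₃) = (118.75, -97.5) − 0.25·(3681.5, -2243) = (-801.625, 463.25)
b = 463.25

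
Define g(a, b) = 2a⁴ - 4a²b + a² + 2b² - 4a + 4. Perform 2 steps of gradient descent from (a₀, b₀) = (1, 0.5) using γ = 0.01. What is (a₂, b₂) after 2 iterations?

∇g = (8a³ - 8ab + 2a - 4, -4a² + 4b)
Step 1: at (1, 0.5), ∇g = (2, -2) → (1, 0.5) − 0.01·(2, -2) = (0.98, 0.52)
Step 2: at (0.98, 0.52), ∇g = (1.412736, -1.7616) → (0.98, 0.52) − 0.01·(1.412736, -1.7616) = (0.96587264, 0.537616)

(0.96587264, 0.537616)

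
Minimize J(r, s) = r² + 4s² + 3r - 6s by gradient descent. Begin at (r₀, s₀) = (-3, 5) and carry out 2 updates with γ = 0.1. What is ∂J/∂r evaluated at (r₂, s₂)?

∇J = (2r + 3, 8s - 6)
(r₁, s₁) = (-3, 5) − 0.1·(-3, 34) = (-2.7, 1.6)
(r₂, s₂) = (-2.7, 1.6) − 0.1·(-2.4, 6.8) = (-2.46, 0.92)
∂J/∂r at (-2.46, 0.92) = -1.92

-1.92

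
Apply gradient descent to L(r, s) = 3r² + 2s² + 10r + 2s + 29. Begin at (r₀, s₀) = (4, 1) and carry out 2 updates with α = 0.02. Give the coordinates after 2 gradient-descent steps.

∇L = (6r + 10, 4s + 2)
Step 1: at (4, 1), ∇L = (34, 6) → (4, 1) − 0.02·(34, 6) = (3.32, 0.88)
Step 2: at (3.32, 0.88), ∇L = (29.92, 5.52) → (3.32, 0.88) − 0.02·(29.92, 5.52) = (2.7216, 0.7696)

(2.7216, 0.7696)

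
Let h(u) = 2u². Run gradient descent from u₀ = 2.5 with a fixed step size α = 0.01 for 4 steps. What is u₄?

2.1233664

h′(u) = 4u
Step 1: h′(2.5) = 10; u₁ = 2.5 − 0.01·10 = 2.4
Step 2: h′(2.4) = 9.6; u₂ = 2.4 − 0.01·9.6 = 2.304
Step 3: h′(2.304) = 9.216; u₃ = 2.304 − 0.01·9.216 = 2.21184
Step 4: h′(2.21184) = 8.84736; u₄ = 2.21184 − 0.01·8.84736 = 2.1233664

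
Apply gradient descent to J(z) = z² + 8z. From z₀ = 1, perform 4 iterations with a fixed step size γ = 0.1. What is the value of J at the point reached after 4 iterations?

J′(z) = 2z + 8
Step 1: J′(1) = 10; z₁ = 1 − 0.1·10 = 0
Step 2: J′(0) = 8; z₂ = 0 − 0.1·8 = -0.8
Step 3: J′(-0.8) = 6.4; z₃ = -0.8 − 0.1·6.4 = -1.44
Step 4: J′(-1.44) = 5.12; z₄ = -1.44 − 0.1·5.12 = -1.952
J(-1.952) = -11.805696

-11.805696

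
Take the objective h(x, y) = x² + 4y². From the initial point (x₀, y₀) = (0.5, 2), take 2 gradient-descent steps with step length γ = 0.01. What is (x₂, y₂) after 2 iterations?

(0.4802, 1.6928)

∇h = (2x, 8y)
Step 1: at (0.5, 2), ∇h = (1, 16) → (0.5, 2) − 0.01·(1, 16) = (0.49, 1.84)
Step 2: at (0.49, 1.84), ∇h = (0.98, 14.72) → (0.49, 1.84) − 0.01·(0.98, 14.72) = (0.4802, 1.6928)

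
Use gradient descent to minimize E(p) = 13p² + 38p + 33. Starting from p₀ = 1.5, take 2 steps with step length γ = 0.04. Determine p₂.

E′(p) = 26p + 38
Step 1: E′(1.5) = 77; p₁ = 1.5 − 0.04·77 = -1.58
Step 2: E′(-1.58) = -3.08; p₂ = -1.58 − 0.04·(-3.08) = -1.4568

-1.4568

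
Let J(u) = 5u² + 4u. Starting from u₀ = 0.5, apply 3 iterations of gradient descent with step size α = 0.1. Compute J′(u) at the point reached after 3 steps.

0

J′(u) = 10u + 4
u₁ = 0.5 − 0.1·9 = -0.4
u₂ = -0.4 − 0.1·0 = -0.4
u₃ = -0.4 − 0.1·0 = -0.4
J′(u) at (-0.4) = 0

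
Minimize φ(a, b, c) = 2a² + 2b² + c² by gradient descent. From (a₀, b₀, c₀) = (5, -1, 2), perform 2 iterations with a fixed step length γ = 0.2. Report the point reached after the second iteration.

∇φ = (4a, 4b, 2c)
(a₁, b₁, c₁) = (5, -1, 2) − 0.2·(20, -4, 4) = (1, -0.2, 1.2)
(a₂, b₂, c₂) = (1, -0.2, 1.2) − 0.2·(4, -0.8, 2.4) = (0.2, -0.04, 0.72)

(0.2, -0.04, 0.72)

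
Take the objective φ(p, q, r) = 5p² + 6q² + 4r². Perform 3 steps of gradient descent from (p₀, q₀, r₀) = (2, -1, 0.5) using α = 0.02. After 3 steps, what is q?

-0.438976

∇φ = (10p, 12q, 8r)
(p₁, q₁, r₁) = (2, -1, 0.5) − 0.02·(20, -12, 4) = (1.6, -0.76, 0.42)
(p₂, q₂, r₂) = (1.6, -0.76, 0.42) − 0.02·(16, -9.12, 3.36) = (1.28, -0.5776, 0.3528)
(p₃, q₃, r₃) = (1.28, -0.5776, 0.3528) − 0.02·(12.8, -6.9312, 2.8224) = (1.024, -0.438976, 0.296352)
q = -0.438976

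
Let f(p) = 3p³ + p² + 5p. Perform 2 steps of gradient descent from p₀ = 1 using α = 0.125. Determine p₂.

f′(p) = 9p² + 2p + 5
Step 1: f′(1) = 16; p₁ = 1 − 0.125·16 = -1
Step 2: f′(-1) = 12; p₂ = -1 − 0.125·12 = -2.5

-2.5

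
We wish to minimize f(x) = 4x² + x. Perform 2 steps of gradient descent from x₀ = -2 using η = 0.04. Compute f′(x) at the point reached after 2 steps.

f′(x) = 8x + 1
Step 1: f′(-2) = -15; x₁ = -2 − 0.04·(-15) = -1.4
Step 2: f′(-1.4) = -10.2; x₂ = -1.4 − 0.04·(-10.2) = -0.992
f′(x) at (-0.992) = -6.936

-6.936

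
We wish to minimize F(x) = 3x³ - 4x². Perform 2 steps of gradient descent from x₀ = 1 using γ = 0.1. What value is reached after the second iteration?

0.891

F′(x) = 9x² - 8x
x₁ = 1 − 0.1·1 = 0.9
x₂ = 0.9 − 0.1·0.09 = 0.891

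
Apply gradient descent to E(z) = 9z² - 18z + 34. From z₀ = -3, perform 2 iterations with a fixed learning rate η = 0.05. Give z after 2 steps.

0.96

E′(z) = 18z - 18
z₁ = -3 − 0.05·(-72) = 0.6
z₂ = 0.6 − 0.05·(-7.2) = 0.96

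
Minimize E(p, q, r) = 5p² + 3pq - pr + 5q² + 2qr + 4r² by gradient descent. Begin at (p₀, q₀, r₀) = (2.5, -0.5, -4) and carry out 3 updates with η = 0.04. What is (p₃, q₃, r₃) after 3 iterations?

(0.410752, -0.036128, -1.098496)

∇E = (10p + 3q - r, 3p + 10q + 2r, -p + 2q + 8r)
(p₁, q₁, r₁) = (2.5, -0.5, -4) − 0.04·(27.5, -5.5, -35.5) = (1.4, -0.28, -2.58)
(p₂, q₂, r₂) = (1.4, -0.28, -2.58) − 0.04·(15.74, -3.76, -22.6) = (0.7704, -0.1296, -1.676)
(p₃, q₃, r₃) = (0.7704, -0.1296, -1.676) − 0.04·(8.9912, -2.3368, -14.4376) = (0.410752, -0.036128, -1.098496)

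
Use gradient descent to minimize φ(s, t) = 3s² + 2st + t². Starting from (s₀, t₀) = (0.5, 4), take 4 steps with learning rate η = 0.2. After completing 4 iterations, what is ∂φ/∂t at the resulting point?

∇φ = (6s + 2t, 2s + 2t)
(s₁, t₁) = (0.5, 4) − 0.2·(11, 9) = (-1.7, 2.2)
(s₂, t₂) = (-1.7, 2.2) − 0.2·(-5.8, 1) = (-0.54, 2)
(s₃, t₃) = (-0.54, 2) − 0.2·(0.76, 2.92) = (-0.692, 1.416)
(s₄, t₄) = (-0.692, 1.416) − 0.2·(-1.32, 1.448) = (-0.428, 1.1264)
∂φ/∂t at (-0.428, 1.1264) = 1.3968

1.3968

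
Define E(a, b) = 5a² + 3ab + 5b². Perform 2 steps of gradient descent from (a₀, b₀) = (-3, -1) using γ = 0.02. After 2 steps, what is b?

-0.3556

∇E = (10a + 3b, 3a + 10b)
(a₁, b₁) = (-3, -1) − 0.02·(-33, -19) = (-2.34, -0.62)
(a₂, b₂) = (-2.34, -0.62) − 0.02·(-25.26, -13.22) = (-1.8348, -0.3556)
b = -0.3556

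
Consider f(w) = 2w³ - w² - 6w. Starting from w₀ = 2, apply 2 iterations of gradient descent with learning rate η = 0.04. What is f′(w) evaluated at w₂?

1.506526027776

f′(w) = 6w² - 2w - 6
Step 1: f′(2) = 14; w₁ = 2 − 0.04·14 = 1.44
Step 2: f′(1.44) = 3.5616; w₂ = 1.44 − 0.04·3.5616 = 1.297536
f′(w) at (1.297536) = 1.506526027776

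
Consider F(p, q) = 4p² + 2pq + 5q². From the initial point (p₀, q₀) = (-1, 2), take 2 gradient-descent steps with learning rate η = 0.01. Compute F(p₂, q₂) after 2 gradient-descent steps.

∇F = (8p + 2q, 2p + 10q)
(p₁, q₁) = (-1, 2) − 0.01·(-4, 18) = (-0.96, 1.82)
(p₂, q₂) = (-0.96, 1.82) − 0.01·(-4.04, 16.28) = (-0.9196, 1.6572)
F(-0.9196, 1.6572) = 14.0662936

14.0662936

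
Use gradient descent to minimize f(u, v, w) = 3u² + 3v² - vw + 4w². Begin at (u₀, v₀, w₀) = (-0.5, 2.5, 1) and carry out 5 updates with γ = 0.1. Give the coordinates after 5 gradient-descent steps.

(-0.00512, 0.04169, 0.017265)

∇f = (6u, 6v - w, -v + 8w)
(u₁, v₁, w₁) = (-0.5, 2.5, 1) − 0.1·(-3, 14, 5.5) = (-0.2, 1.1, 0.45)
(u₂, v₂, w₂) = (-0.2, 1.1, 0.45) − 0.1·(-1.2, 6.15, 2.5) = (-0.08, 0.485, 0.2)
(u₃, v₃, w₃) = (-0.08, 0.485, 0.2) − 0.1·(-0.48, 2.71, 1.115) = (-0.032, 0.214, 0.0885)
(u₄, v₄, w₄) = (-0.032, 0.214, 0.0885) − 0.1·(-0.192, 1.1955, 0.494) = (-0.0128, 0.09445, 0.0391)
(u₅, v₅, w₅) = (-0.0128, 0.09445, 0.0391) − 0.1·(-0.0768, 0.5276, 0.21835) = (-0.00512, 0.04169, 0.017265)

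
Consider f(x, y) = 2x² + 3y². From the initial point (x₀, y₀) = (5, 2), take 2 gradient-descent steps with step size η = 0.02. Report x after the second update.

∇f = (4x, 6y)
Step 1: at (5, 2), ∇f = (20, 12) → (5, 2) − 0.02·(20, 12) = (4.6, 1.76)
Step 2: at (4.6, 1.76), ∇f = (18.4, 10.56) → (4.6, 1.76) − 0.02·(18.4, 10.56) = (4.232, 1.5488)
x = 4.232

4.232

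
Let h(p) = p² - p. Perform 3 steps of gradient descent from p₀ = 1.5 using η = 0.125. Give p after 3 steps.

0.921875

h′(p) = 2p - 1
p₁ = 1.5 − 0.125·2 = 1.25
p₂ = 1.25 − 0.125·1.5 = 1.0625
p₃ = 1.0625 − 0.125·1.125 = 0.921875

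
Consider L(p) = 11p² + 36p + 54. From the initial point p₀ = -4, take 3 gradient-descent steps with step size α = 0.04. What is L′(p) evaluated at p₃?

L′(p) = 22p + 36
Step 1: L′(-4) = -52; p₁ = -4 − 0.04·(-52) = -1.92
Step 2: L′(-1.92) = -6.24; p₂ = -1.92 − 0.04·(-6.24) = -1.6704
Step 3: L′(-1.6704) = -0.7488; p₃ = -1.6704 − 0.04·(-0.7488) = -1.640448
L′(p) at (-1.640448) = -0.089856

-0.089856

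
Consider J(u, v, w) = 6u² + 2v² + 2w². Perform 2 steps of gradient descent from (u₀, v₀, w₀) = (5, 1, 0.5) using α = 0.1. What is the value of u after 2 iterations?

0.2

∇J = (12u, 4v, 4w)
(u₁, v₁, w₁) = (5, 1, 0.5) − 0.1·(60, 4, 2) = (-1, 0.6, 0.3)
(u₂, v₂, w₂) = (-1, 0.6, 0.3) − 0.1·(-12, 2.4, 1.2) = (0.2, 0.36, 0.18)
u = 0.2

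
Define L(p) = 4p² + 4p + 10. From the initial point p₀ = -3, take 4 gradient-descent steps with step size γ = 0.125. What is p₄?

L′(p) = 8p + 4
Step 1: L′(-3) = -20; p₁ = -3 − 0.125·(-20) = -0.5
Step 2: L′(-0.5) = 0; p₂ = -0.5 − 0.125·0 = -0.5
Step 3: L′(-0.5) = 0; p₃ = -0.5 − 0.125·0 = -0.5
Step 4: L′(-0.5) = 0; p₄ = -0.5 − 0.125·0 = -0.5

-0.5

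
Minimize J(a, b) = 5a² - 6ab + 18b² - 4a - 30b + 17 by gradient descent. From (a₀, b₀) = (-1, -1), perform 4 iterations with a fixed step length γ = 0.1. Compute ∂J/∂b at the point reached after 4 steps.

-3094.3296

∇J = (10a - 6b - 4, -6a + 36b - 30)
(a₁, b₁) = (-1, -1) − 0.1·(-8, -60) = (-0.2, 5)
(a₂, b₂) = (-0.2, 5) − 0.1·(-36, 151.2) = (3.4, -10.12)
(a₃, b₃) = (3.4, -10.12) − 0.1·(90.72, -414.72) = (-5.672, 31.352)
(a₄, b₄) = (-5.672, 31.352) − 0.1·(-248.832, 1132.704) = (19.2112, -81.9184)
∂J/∂b at (19.2112, -81.9184) = -3094.3296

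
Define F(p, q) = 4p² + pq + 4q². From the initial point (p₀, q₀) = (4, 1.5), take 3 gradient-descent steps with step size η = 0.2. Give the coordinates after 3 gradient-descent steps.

(-1.488, -1.328)

∇F = (8p + q, p + 8q)
Step 1: at (4, 1.5), ∇F = (33.5, 16) → (4, 1.5) − 0.2·(33.5, 16) = (-2.7, -1.7)
Step 2: at (-2.7, -1.7), ∇F = (-23.3, -16.3) → (-2.7, -1.7) − 0.2·(-23.3, -16.3) = (1.96, 1.56)
Step 3: at (1.96, 1.56), ∇F = (17.24, 14.44) → (1.96, 1.56) − 0.2·(17.24, 14.44) = (-1.488, -1.328)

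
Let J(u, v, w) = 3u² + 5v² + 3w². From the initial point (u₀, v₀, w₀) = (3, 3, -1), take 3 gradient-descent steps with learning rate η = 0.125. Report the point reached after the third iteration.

∇J = (6u, 10v, 6w)
Step 1: at (3, 3, -1), ∇J = (18, 30, -6) → (3, 3, -1) − 0.125·(18, 30, -6) = (0.75, -0.75, -0.25)
Step 2: at (0.75, -0.75, -0.25), ∇J = (4.5, -7.5, -1.5) → (0.75, -0.75, -0.25) − 0.125·(4.5, -7.5, -1.5) = (0.1875, 0.1875, -0.0625)
Step 3: at (0.1875, 0.1875, -0.0625), ∇J = (1.125, 1.875, -0.375) → (0.1875, 0.1875, -0.0625) − 0.125·(1.125, 1.875, -0.375) = (0.046875, -0.046875, -0.015625)

(0.046875, -0.046875, -0.015625)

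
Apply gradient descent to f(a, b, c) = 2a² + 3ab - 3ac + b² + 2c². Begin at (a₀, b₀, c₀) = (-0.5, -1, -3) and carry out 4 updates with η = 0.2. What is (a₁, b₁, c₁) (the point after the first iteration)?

(-1.3, -0.3, -0.9)

∇f = (4a + 3b - 3c, 3a + 2b, -3a + 4c)
(a₁, b₁, c₁) = (-0.5, -1, -3) − 0.2·(4, -3.5, -10.5) = (-1.3, -0.3, -0.9)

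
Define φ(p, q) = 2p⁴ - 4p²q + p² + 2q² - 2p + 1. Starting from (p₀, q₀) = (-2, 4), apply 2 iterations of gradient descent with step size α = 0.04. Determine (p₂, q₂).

(-2.04743168, 3.855616)

∇φ = (8p³ - 8pq + 2p - 2, -4p² + 4q)
Step 1: at (-2, 4), ∇φ = (-6, 0) → (-2, 4) − 0.04·(-6, 0) = (-1.76, 4)
Step 2: at (-1.76, 4), ∇φ = (7.185792, 3.6096) → (-1.76, 4) − 0.04·(7.185792, 3.6096) = (-2.04743168, 3.855616)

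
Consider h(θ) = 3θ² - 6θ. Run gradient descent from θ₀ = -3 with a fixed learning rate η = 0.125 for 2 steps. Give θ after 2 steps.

0.75

h′(θ) = 6θ - 6
Step 1: h′(-3) = -24; θ₁ = -3 − 0.125·(-24) = 0
Step 2: h′(0) = -6; θ₂ = 0 − 0.125·(-6) = 0.75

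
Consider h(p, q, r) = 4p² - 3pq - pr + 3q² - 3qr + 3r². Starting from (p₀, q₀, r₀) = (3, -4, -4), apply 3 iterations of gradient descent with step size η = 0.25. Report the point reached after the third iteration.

∇h = (8p - 3q - r, -3p + 6q - 3r, -p - 3q + 6r)
Step 1: at (3, -4, -4), ∇h = (40, -21, -15) → (3, -4, -4) − 0.25·(40, -21, -15) = (-7, 1.25, -0.25)
Step 2: at (-7, 1.25, -0.25), ∇h = (-59.5, 29.25, 1.75) → (-7, 1.25, -0.25) − 0.25·(-59.5, 29.25, 1.75) = (7.875, -6.0625, -0.6875)
Step 3: at (7.875, -6.0625, -0.6875), ∇h = (81.875, -57.9375, 6.1875) → (7.875, -6.0625, -0.6875) − 0.25·(81.875, -57.9375, 6.1875) = (-12.59375, 8.421875, -2.234375)

(-12.59375, 8.421875, -2.234375)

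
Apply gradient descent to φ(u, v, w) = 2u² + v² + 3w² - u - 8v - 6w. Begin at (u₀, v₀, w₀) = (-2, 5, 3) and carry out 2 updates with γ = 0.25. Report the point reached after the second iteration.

∇φ = (4u - 1, 2v - 8, 6w - 6)
Step 1: at (-2, 5, 3), ∇φ = (-9, 2, 12) → (-2, 5, 3) − 0.25·(-9, 2, 12) = (0.25, 4.5, 0)
Step 2: at (0.25, 4.5, 0), ∇φ = (0, 1, -6) → (0.25, 4.5, 0) − 0.25·(0, 1, -6) = (0.25, 4.25, 1.5)

(0.25, 4.25, 1.5)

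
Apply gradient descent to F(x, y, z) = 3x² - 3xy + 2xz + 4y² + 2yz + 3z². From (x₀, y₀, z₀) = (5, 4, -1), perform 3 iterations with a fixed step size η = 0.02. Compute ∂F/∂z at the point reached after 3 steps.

5.260336

∇F = (6x - 3y + 2z, -3x + 8y + 2z, 2x + 2y + 6z)
(x₁, y₁, z₁) = (5, 4, -1) − 0.02·(16, 15, 12) = (4.68, 3.7, -1.24)
(x₂, y₂, z₂) = (4.68, 3.7, -1.24) − 0.02·(14.5, 13.08, 9.32) = (4.39, 3.4384, -1.4264)
(x₃, y₃, z₃) = (4.39, 3.4384, -1.4264) − 0.02·(13.172, 11.4844, 7.0984) = (4.12656, 3.208712, -1.568368)
∂F/∂z at (4.12656, 3.208712, -1.568368) = 5.260336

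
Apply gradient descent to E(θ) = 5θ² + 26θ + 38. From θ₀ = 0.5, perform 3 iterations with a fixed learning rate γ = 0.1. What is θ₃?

E′(θ) = 10θ + 26
θ₁ = 0.5 − 0.1·31 = -2.6
θ₂ = -2.6 − 0.1·0 = -2.6
θ₃ = -2.6 − 0.1·0 = -2.6

-2.6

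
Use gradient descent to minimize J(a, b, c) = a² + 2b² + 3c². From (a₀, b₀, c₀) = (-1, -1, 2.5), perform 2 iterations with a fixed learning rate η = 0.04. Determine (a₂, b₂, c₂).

(-0.8464, -0.7056, 1.444)

∇J = (2a, 4b, 6c)
(a₁, b₁, c₁) = (-1, -1, 2.5) − 0.04·(-2, -4, 15) = (-0.92, -0.84, 1.9)
(a₂, b₂, c₂) = (-0.92, -0.84, 1.9) − 0.04·(-1.84, -3.36, 11.4) = (-0.8464, -0.7056, 1.444)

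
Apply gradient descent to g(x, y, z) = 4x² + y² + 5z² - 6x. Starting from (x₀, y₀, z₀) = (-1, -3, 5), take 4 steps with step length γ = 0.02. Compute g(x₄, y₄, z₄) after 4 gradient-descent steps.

∇g = (8x - 6, 2y, 10z)
Step 1: at (-1, -3, 5), ∇g = (-14, -6, 50) → (-1, -3, 5) − 0.02·(-14, -6, 50) = (-0.72, -2.88, 4)
Step 2: at (-0.72, -2.88, 4), ∇g = (-11.76, -5.76, 40) → (-0.72, -2.88, 4) − 0.02·(-11.76, -5.76, 40) = (-0.4848, -2.7648, 3.2)
Step 3: at (-0.4848, -2.7648, 3.2), ∇g = (-9.8784, -5.5296, 32) → (-0.4848, -2.7648, 3.2) − 0.02·(-9.8784, -5.5296, 32) = (-0.287232, -2.654208, 2.56)
Step 4: at (-0.287232, -2.654208, 2.56), ∇g = (-8.297856, -5.308416, 25.6) → (-0.287232, -2.654208, 2.56) − 0.02·(-8.297856, -5.308416, 25.6) = (-0.12127488, -2.54803968, 2.048)
g(-0.12127488, -2.54803968, 2.048) = 28.25050587693056

28.25050587693056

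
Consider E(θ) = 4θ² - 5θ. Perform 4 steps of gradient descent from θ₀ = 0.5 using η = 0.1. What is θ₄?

E′(θ) = 8θ - 5
θ₁ = 0.5 − 0.1·(-1) = 0.6
θ₂ = 0.6 − 0.1·(-0.2) = 0.62
θ₃ = 0.62 − 0.1·(-0.04) = 0.624
θ₄ = 0.624 − 0.1·(-0.008) = 0.6248

0.6248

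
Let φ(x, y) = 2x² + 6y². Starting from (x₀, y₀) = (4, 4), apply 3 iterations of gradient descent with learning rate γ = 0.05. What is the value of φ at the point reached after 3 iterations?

∇φ = (4x, 12y)
(x₁, y₁) = (4, 4) − 0.05·(16, 48) = (3.2, 1.6)
(x₂, y₂) = (3.2, 1.6) − 0.05·(12.8, 19.2) = (2.56, 0.64)
(x₃, y₃) = (2.56, 0.64) − 0.05·(10.24, 7.68) = (2.048, 0.256)
φ(2.048, 0.256) = 8.781824

8.781824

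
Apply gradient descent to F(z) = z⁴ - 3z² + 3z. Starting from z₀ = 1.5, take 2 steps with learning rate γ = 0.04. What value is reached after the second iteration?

F′(z) = 4z³ - 6z + 3
Step 1: F′(1.5) = 7.5; z₁ = 1.5 − 0.04·7.5 = 1.2
Step 2: F′(1.2) = 2.712; z₂ = 1.2 − 0.04·2.712 = 1.09152

1.09152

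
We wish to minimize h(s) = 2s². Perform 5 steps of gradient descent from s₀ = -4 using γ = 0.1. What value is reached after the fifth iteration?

h′(s) = 4s
s₁ = -4 − 0.1·(-16) = -2.4
s₂ = -2.4 − 0.1·(-9.6) = -1.44
s₃ = -1.44 − 0.1·(-5.76) = -0.864
s₄ = -0.864 − 0.1·(-3.456) = -0.5184
s₅ = -0.5184 − 0.1·(-2.0736) = -0.31104

-0.31104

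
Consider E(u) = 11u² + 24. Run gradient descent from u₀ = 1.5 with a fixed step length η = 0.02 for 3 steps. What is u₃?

0.263424

E′(u) = 22u
Step 1: E′(1.5) = 33; u₁ = 1.5 − 0.02·33 = 0.84
Step 2: E′(0.84) = 18.48; u₂ = 0.84 − 0.02·18.48 = 0.4704
Step 3: E′(0.4704) = 10.3488; u₃ = 0.4704 − 0.02·10.3488 = 0.263424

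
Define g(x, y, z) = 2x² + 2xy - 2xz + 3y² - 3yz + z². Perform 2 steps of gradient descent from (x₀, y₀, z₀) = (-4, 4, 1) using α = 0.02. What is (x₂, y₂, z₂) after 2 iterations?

(-3.604, 3.5056, 1.0708)

∇g = (4x + 2y - 2z, 2x + 6y - 3z, -2x - 3y + 2z)
(x₁, y₁, z₁) = (-4, 4, 1) − 0.02·(-10, 13, -2) = (-3.8, 3.74, 1.04)
(x₂, y₂, z₂) = (-3.8, 3.74, 1.04) − 0.02·(-9.8, 11.72, -1.54) = (-3.604, 3.5056, 1.0708)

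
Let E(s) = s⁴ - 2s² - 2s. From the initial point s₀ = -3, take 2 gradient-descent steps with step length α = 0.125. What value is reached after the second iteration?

-381.6015625

E′(s) = 4s³ - 4s - 2
Step 1: E′(-3) = -98; s₁ = -3 − 0.125·(-98) = 9.25
Step 2: E′(9.25) = 3126.8125; s₂ = 9.25 − 0.125·3126.8125 = -381.6015625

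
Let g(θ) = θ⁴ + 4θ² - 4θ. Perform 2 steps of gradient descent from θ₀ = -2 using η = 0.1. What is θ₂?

-12.0672

g′(θ) = 4θ³ + 8θ - 4
θ₁ = -2 − 0.1·(-52) = 3.2
θ₂ = 3.2 − 0.1·152.672 = -12.0672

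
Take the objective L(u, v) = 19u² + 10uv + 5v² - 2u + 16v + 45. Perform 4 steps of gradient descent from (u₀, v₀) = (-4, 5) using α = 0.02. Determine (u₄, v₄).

(-0.77370368, 2.1705344)

∇L = (38u + 10v - 2, 10u + 10v + 16)
(u₁, v₁) = (-4, 5) − 0.02·(-104, 26) = (-1.92, 4.48)
(u₂, v₂) = (-1.92, 4.48) − 0.02·(-30.16, 41.6) = (-1.3168, 3.648)
(u₃, v₃) = (-1.3168, 3.648) − 0.02·(-15.5584, 39.312) = (-1.005632, 2.86176)
(u₄, v₄) = (-1.005632, 2.86176) − 0.02·(-11.596416, 34.56128) = (-0.77370368, 2.1705344)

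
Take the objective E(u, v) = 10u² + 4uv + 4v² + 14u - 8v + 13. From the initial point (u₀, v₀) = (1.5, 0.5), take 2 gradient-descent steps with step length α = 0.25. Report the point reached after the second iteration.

∇E = (20u + 4v + 14, 4u + 8v - 8)
(u₁, v₁) = (1.5, 0.5) − 0.25·(46, 2) = (-10, 0)
(u₂, v₂) = (-10, 0) − 0.25·(-186, -48) = (36.5, 12)

(36.5, 12)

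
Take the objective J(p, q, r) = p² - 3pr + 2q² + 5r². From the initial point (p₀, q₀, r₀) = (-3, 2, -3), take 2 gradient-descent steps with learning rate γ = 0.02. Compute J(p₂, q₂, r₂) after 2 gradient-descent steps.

19.70117552

∇J = (2p - 3r, 4q, -3p + 10r)
Step 1: at (-3, 2, -3), ∇J = (3, 8, -21) → (-3, 2, -3) − 0.02·(3, 8, -21) = (-3.06, 1.84, -2.58)
Step 2: at (-3.06, 1.84, -2.58), ∇J = (1.62, 7.36, -16.62) → (-3.06, 1.84, -2.58) − 0.02·(1.62, 7.36, -16.62) = (-3.0924, 1.6928, -2.2476)
J(-3.0924, 1.6928, -2.2476) = 19.70117552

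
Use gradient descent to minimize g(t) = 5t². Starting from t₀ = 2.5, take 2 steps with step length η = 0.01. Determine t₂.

g′(t) = 10t
Step 1: g′(2.5) = 25; t₁ = 2.5 − 0.01·25 = 2.25
Step 2: g′(2.25) = 22.5; t₂ = 2.25 − 0.01·22.5 = 2.025

2.025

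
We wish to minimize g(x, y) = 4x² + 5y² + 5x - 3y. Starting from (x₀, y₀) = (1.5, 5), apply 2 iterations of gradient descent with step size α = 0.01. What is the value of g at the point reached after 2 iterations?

83.39359284

∇g = (8x + 5, 10y - 3)
(x₁, y₁) = (1.5, 5) − 0.01·(17, 47) = (1.33, 4.53)
(x₂, y₂) = (1.33, 4.53) − 0.01·(15.64, 42.3) = (1.1736, 4.107)
g(1.1736, 4.107) = 83.39359284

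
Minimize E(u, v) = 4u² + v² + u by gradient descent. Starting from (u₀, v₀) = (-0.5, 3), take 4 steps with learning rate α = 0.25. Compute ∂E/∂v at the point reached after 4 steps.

0.375

∇E = (8u + 1, 2v)
(u₁, v₁) = (-0.5, 3) − 0.25·(-3, 6) = (0.25, 1.5)
(u₂, v₂) = (0.25, 1.5) − 0.25·(3, 3) = (-0.5, 0.75)
(u₃, v₃) = (-0.5, 0.75) − 0.25·(-3, 1.5) = (0.25, 0.375)
(u₄, v₄) = (0.25, 0.375) − 0.25·(3, 0.75) = (-0.5, 0.1875)
∂E/∂v at (-0.5, 0.1875) = 0.375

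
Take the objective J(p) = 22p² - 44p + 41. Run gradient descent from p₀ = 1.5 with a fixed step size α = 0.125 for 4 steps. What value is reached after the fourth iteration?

206.03125

J′(p) = 44p - 44
p₁ = 1.5 − 0.125·22 = -1.25
p₂ = -1.25 − 0.125·(-99) = 11.125
p₃ = 11.125 − 0.125·445.5 = -44.5625
p₄ = -44.5625 − 0.125·(-2004.75) = 206.03125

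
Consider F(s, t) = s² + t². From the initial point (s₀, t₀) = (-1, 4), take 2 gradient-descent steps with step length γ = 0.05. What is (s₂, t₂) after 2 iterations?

∇F = (2s, 2t)
Step 1: at (-1, 4), ∇F = (-2, 8) → (-1, 4) − 0.05·(-2, 8) = (-0.9, 3.6)
Step 2: at (-0.9, 3.6), ∇F = (-1.8, 7.2) → (-0.9, 3.6) − 0.05·(-1.8, 7.2) = (-0.81, 3.24)

(-0.81, 3.24)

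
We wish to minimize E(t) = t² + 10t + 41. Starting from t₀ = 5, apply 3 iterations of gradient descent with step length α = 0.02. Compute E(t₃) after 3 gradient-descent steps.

E′(t) = 2t + 10
t₁ = 5 − 0.02·20 = 4.6
t₂ = 4.6 − 0.02·19.2 = 4.216
t₃ = 4.216 − 0.02·18.432 = 3.84736
E(3.84736) = 94.2757789696

94.2757789696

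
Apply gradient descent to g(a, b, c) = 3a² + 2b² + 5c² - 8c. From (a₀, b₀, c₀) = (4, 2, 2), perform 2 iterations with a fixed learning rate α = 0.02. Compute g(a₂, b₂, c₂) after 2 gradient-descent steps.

34.26564096

∇g = (6a, 4b, 10c - 8)
(a₁, b₁, c₁) = (4, 2, 2) − 0.02·(24, 8, 12) = (3.52, 1.84, 1.76)
(a₂, b₂, c₂) = (3.52, 1.84, 1.76) − 0.02·(21.12, 7.36, 9.6) = (3.0976, 1.6928, 1.568)
g(3.0976, 1.6928, 1.568) = 34.26564096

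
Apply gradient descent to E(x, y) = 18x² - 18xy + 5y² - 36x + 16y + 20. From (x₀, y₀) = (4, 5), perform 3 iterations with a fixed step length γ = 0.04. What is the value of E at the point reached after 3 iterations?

5.290406498304

∇E = (36x - 18y - 36, -18x + 10y + 16)
(x₁, y₁) = (4, 5) − 0.04·(18, -6) = (3.28, 5.24)
(x₂, y₂) = (3.28, 5.24) − 0.04·(-12.24, 9.36) = (3.7696, 4.8656)
(x₃, y₃) = (3.7696, 4.8656) − 0.04·(12.1248, -3.1968) = (3.284608, 4.993472)
E(3.284608, 4.993472) = 5.290406498304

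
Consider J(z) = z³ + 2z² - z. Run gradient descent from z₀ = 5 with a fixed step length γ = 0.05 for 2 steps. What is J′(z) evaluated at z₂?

0.33535675

J′(z) = 3z² + 4z - 1
z₁ = 5 − 0.05·94 = 0.3
z₂ = 0.3 − 0.05·0.47 = 0.2765
J′(z) at (0.2765) = 0.33535675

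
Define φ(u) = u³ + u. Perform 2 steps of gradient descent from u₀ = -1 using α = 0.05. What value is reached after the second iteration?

φ′(u) = 3u² + 1
u₁ = -1 − 0.05·4 = -1.2
u₂ = -1.2 − 0.05·5.32 = -1.466

-1.466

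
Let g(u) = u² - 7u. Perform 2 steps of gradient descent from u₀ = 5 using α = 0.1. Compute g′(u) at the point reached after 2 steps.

g′(u) = 2u - 7
u₁ = 5 − 0.1·3 = 4.7
u₂ = 4.7 − 0.1·2.4 = 4.46
g′(u) at (4.46) = 1.92

1.92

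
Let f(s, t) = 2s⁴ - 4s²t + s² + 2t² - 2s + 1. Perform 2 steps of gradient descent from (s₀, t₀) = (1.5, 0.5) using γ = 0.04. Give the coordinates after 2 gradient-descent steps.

∇f = (8s³ - 8st + 2s - 2, -4s² + 4t)
Step 1: at (1.5, 0.5), ∇f = (22, -7) → (1.5, 0.5) − 0.04·(22, -7) = (0.62, 0.78)
Step 2: at (0.62, 0.78), ∇f = (-2.722176, 1.5824) → (0.62, 0.78) − 0.04·(-2.722176, 1.5824) = (0.72888704, 0.716704)

(0.72888704, 0.716704)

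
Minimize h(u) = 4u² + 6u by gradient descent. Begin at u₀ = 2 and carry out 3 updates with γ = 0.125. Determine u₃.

h′(u) = 8u + 6
u₁ = 2 − 0.125·22 = -0.75
u₂ = -0.75 − 0.125·0 = -0.75
u₃ = -0.75 − 0.125·0 = -0.75

-0.75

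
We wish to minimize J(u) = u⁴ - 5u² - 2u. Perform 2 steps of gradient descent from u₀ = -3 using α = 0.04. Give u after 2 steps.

0.35872

J′(u) = 4u³ - 10u - 2
u₁ = -3 − 0.04·(-80) = 0.2
u₂ = 0.2 − 0.04·(-3.968) = 0.35872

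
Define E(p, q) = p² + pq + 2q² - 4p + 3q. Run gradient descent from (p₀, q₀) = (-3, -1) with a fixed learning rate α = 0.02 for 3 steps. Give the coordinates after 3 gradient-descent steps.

(-2.370568, -0.791328)

∇E = (2p + q - 4, p + 4q + 3)
Step 1: at (-3, -1), ∇E = (-11, -4) → (-3, -1) − 0.02·(-11, -4) = (-2.78, -0.92)
Step 2: at (-2.78, -0.92), ∇E = (-10.48, -3.46) → (-2.78, -0.92) − 0.02·(-10.48, -3.46) = (-2.5704, -0.8508)
Step 3: at (-2.5704, -0.8508), ∇E = (-9.9916, -2.9736) → (-2.5704, -0.8508) − 0.02·(-9.9916, -2.9736) = (-2.370568, -0.791328)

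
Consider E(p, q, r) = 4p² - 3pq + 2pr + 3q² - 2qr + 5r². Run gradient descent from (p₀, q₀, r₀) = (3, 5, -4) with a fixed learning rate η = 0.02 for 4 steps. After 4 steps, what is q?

∇E = (8p - 3q + 2r, -3p + 6q - 2r, 2p - 2q + 10r)
(p₁, q₁, r₁) = (3, 5, -4) − 0.02·(1, 29, -44) = (2.98, 4.42, -3.12)
(p₂, q₂, r₂) = (2.98, 4.42, -3.12) − 0.02·(4.34, 23.82, -34.08) = (2.8932, 3.9436, -2.4384)
(p₃, q₃, r₃) = (2.8932, 3.9436, -2.4384) − 0.02·(6.438, 19.8588, -26.4848) = (2.76444, 3.546424, -1.908704)
(p₄, q₄, r₄) = (2.76444, 3.546424, -1.908704) − 0.02·(7.65884, 16.802632, -20.651008) = (2.6112632, 3.21037136, -1.49568384)
q = 3.21037136

3.21037136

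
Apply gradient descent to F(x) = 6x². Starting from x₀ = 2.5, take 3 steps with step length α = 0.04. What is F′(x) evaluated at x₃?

F′(x) = 12x
x₁ = 2.5 − 0.04·30 = 1.3
x₂ = 1.3 − 0.04·15.6 = 0.676
x₃ = 0.676 − 0.04·8.112 = 0.35152
F′(x) at (0.35152) = 4.21824

4.21824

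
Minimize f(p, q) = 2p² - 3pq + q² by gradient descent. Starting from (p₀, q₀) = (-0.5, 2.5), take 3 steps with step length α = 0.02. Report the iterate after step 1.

∇f = (4p - 3q, -3p + 2q)
Step 1: at (-0.5, 2.5), ∇f = (-9.5, 6.5) → (-0.5, 2.5) − 0.02·(-9.5, 6.5) = (-0.31, 2.37)

(-0.31, 2.37)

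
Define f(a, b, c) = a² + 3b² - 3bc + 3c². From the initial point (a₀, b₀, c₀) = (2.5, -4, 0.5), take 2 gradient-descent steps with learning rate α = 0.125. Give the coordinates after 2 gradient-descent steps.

(1.40625, -0.71875, -0.6484375)

∇f = (2a, 6b - 3c, -3b + 6c)
(a₁, b₁, c₁) = (2.5, -4, 0.5) − 0.125·(5, -25.5, 15) = (1.875, -0.8125, -1.375)
(a₂, b₂, c₂) = (1.875, -0.8125, -1.375) − 0.125·(3.75, -0.75, -5.8125) = (1.40625, -0.71875, -0.6484375)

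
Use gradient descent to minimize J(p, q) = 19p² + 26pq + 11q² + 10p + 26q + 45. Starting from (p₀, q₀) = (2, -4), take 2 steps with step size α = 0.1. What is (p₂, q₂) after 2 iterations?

∇J = (38p + 26q + 10, 26p + 22q + 26)
Step 1: at (2, -4), ∇J = (-18, -10) → (2, -4) − 0.1·(-18, -10) = (3.8, -3)
Step 2: at (3.8, -3), ∇J = (76.4, 58.8) → (3.8, -3) − 0.1·(76.4, 58.8) = (-3.84, -8.88)

(-3.84, -8.88)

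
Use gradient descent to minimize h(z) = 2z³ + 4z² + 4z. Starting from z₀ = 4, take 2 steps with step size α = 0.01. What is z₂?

1.994656

h′(z) = 6z² + 8z + 4
Step 1: h′(4) = 132; z₁ = 4 − 0.01·132 = 2.68
Step 2: h′(2.68) = 68.5344; z₂ = 2.68 − 0.01·68.5344 = 1.994656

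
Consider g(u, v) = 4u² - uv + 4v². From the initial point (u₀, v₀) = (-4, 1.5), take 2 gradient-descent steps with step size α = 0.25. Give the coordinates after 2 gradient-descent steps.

∇g = (8u - v, -u + 8v)
Step 1: at (-4, 1.5), ∇g = (-33.5, 16) → (-4, 1.5) − 0.25·(-33.5, 16) = (4.375, -2.5)
Step 2: at (4.375, -2.5), ∇g = (37.5, -24.375) → (4.375, -2.5) − 0.25·(37.5, -24.375) = (-5, 3.59375)

(-5, 3.59375)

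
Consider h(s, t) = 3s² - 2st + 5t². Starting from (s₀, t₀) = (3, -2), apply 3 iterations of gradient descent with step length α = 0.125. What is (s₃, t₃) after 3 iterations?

(0.03125, 0.15625)

∇h = (6s - 2t, -2s + 10t)
(s₁, t₁) = (3, -2) − 0.125·(22, -26) = (0.25, 1.25)
(s₂, t₂) = (0.25, 1.25) − 0.125·(-1, 12) = (0.375, -0.25)
(s₃, t₃) = (0.375, -0.25) − 0.125·(2.75, -3.25) = (0.03125, 0.15625)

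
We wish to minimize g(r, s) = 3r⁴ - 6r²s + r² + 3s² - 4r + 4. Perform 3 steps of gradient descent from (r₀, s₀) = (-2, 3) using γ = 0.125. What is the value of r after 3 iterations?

5.890625

∇g = (12r³ - 12rs + 2r - 4, -6r² + 6s)
Step 1: at (-2, 3), ∇g = (-32, -6) → (-2, 3) − 0.125·(-32, -6) = (2, 3.75)
Step 2: at (2, 3.75), ∇g = (6, -1.5) → (2, 3.75) − 0.125·(6, -1.5) = (1.25, 3.9375)
Step 3: at (1.25, 3.9375), ∇g = (-37.125, 14.25) → (1.25, 3.9375) − 0.125·(-37.125, 14.25) = (5.890625, 2.15625)
r = 5.890625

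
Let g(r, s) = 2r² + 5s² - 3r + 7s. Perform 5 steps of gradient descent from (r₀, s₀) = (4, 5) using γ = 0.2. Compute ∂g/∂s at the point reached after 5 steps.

-57

∇g = (4r - 3, 10s + 7)
Step 1: at (4, 5), ∇g = (13, 57) → (4, 5) − 0.2·(13, 57) = (1.4, -6.4)
Step 2: at (1.4, -6.4), ∇g = (2.6, -57) → (1.4, -6.4) − 0.2·(2.6, -57) = (0.88, 5)
Step 3: at (0.88, 5), ∇g = (0.52, 57) → (0.88, 5) − 0.2·(0.52, 57) = (0.776, -6.4)
Step 4: at (0.776, -6.4), ∇g = (0.104, -57) → (0.776, -6.4) − 0.2·(0.104, -57) = (0.7552, 5)
Step 5: at (0.7552, 5), ∇g = (0.0208, 57) → (0.7552, 5) − 0.2·(0.0208, 57) = (0.75104, -6.4)
∂g/∂s at (0.75104, -6.4) = -57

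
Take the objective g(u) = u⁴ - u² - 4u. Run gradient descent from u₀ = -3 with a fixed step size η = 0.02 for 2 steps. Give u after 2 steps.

-0.78068224

g′(u) = 4u³ - 2u - 4
u₁ = -3 − 0.02·(-106) = -0.88
u₂ = -0.88 − 0.02·(-4.965888) = -0.78068224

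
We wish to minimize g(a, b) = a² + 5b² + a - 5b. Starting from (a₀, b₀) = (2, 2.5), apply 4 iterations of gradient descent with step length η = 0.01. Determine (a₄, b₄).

(1.8059204, 1.8122)

∇g = (2a + 1, 10b - 5)
(a₁, b₁) = (2, 2.5) − 0.01·(5, 20) = (1.95, 2.3)
(a₂, b₂) = (1.95, 2.3) − 0.01·(4.9, 18) = (1.901, 2.12)
(a₃, b₃) = (1.901, 2.12) − 0.01·(4.802, 16.2) = (1.85298, 1.958)
(a₄, b₄) = (1.85298, 1.958) − 0.01·(4.70596, 14.58) = (1.8059204, 1.8122)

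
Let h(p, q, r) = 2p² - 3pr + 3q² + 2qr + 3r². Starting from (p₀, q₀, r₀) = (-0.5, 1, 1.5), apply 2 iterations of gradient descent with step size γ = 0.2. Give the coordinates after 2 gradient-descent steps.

(-0.44, 0.56, 1)

∇h = (4p - 3r, 6q + 2r, -3p + 2q + 6r)
Step 1: at (-0.5, 1, 1.5), ∇h = (-6.5, 9, 12.5) → (-0.5, 1, 1.5) − 0.2·(-6.5, 9, 12.5) = (0.8, -0.8, -1)
Step 2: at (0.8, -0.8, -1), ∇h = (6.2, -6.8, -10) → (0.8, -0.8, -1) − 0.2·(6.2, -6.8, -10) = (-0.44, 0.56, 1)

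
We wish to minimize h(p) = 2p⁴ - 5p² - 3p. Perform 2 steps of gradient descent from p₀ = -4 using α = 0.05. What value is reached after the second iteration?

h′(p) = 8p³ - 10p - 3
Step 1: h′(-4) = -475; p₁ = -4 − 0.05·(-475) = 19.75
Step 2: h′(19.75) = 61429.375; p₂ = 19.75 − 0.05·61429.375 = -3051.71875

-3051.71875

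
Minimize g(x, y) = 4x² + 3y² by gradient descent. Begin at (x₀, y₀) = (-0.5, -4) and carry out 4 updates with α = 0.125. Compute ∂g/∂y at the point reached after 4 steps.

-0.09375

∇g = (8x, 6y)
Step 1: at (-0.5, -4), ∇g = (-4, -24) → (-0.5, -4) − 0.125·(-4, -24) = (0, -1)
Step 2: at (0, -1), ∇g = (0, -6) → (0, -1) − 0.125·(0, -6) = (0, -0.25)
Step 3: at (0, -0.25), ∇g = (0, -1.5) → (0, -0.25) − 0.125·(0, -1.5) = (0, -0.0625)
Step 4: at (0, -0.0625), ∇g = (0, -0.375) → (0, -0.0625) − 0.125·(0, -0.375) = (0, -0.015625)
∂g/∂y at (0, -0.015625) = -0.09375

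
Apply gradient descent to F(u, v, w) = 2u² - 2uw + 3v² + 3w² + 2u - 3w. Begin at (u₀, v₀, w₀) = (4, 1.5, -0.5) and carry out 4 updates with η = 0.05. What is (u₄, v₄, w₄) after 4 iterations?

(1.45825, 0.36015, 0.8965)

∇F = (4u - 2w + 2, 6v, -2u + 6w - 3)
Step 1: at (4, 1.5, -0.5), ∇F = (19, 9, -14) → (4, 1.5, -0.5) − 0.05·(19, 9, -14) = (3.05, 1.05, 0.2)
Step 2: at (3.05, 1.05, 0.2), ∇F = (13.8, 6.3, -7.9) → (3.05, 1.05, 0.2) − 0.05·(13.8, 6.3, -7.9) = (2.36, 0.735, 0.595)
Step 3: at (2.36, 0.735, 0.595), ∇F = (10.25, 4.41, -4.15) → (2.36, 0.735, 0.595) − 0.05·(10.25, 4.41, -4.15) = (1.8475, 0.5145, 0.8025)
Step 4: at (1.8475, 0.5145, 0.8025), ∇F = (7.785, 3.087, -1.88) → (1.8475, 0.5145, 0.8025) − 0.05·(7.785, 3.087, -1.88) = (1.45825, 0.36015, 0.8965)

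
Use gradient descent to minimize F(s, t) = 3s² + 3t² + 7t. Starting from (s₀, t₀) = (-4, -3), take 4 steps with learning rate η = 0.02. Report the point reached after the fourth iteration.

(-2.39878144, -2.26610816)

∇F = (6s, 6t + 7)
(s₁, t₁) = (-4, -3) − 0.02·(-24, -11) = (-3.52, -2.78)
(s₂, t₂) = (-3.52, -2.78) − 0.02·(-21.12, -9.68) = (-3.0976, -2.5864)
(s₃, t₃) = (-3.0976, -2.5864) − 0.02·(-18.5856, -8.5184) = (-2.725888, -2.416032)
(s₄, t₄) = (-2.725888, -2.416032) − 0.02·(-16.355328, -7.496192) = (-2.39878144, -2.26610816)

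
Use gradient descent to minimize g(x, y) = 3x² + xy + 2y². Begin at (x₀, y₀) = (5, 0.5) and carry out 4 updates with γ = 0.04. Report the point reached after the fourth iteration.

∇g = (6x + y, x + 4y)
Step 1: at (5, 0.5), ∇g = (30.5, 7) → (5, 0.5) − 0.04·(30.5, 7) = (3.78, 0.22)
Step 2: at (3.78, 0.22), ∇g = (22.9, 4.66) → (3.78, 0.22) − 0.04·(22.9, 4.66) = (2.864, 0.0336)
Step 3: at (2.864, 0.0336), ∇g = (17.2176, 2.9984) → (2.864, 0.0336) − 0.04·(17.2176, 2.9984) = (2.175296, -0.086336)
Step 4: at (2.175296, -0.086336), ∇g = (12.96544, 1.829952) → (2.175296, -0.086336) − 0.04·(12.96544, 1.829952) = (1.6566784, -0.15953408)

(1.6566784, -0.15953408)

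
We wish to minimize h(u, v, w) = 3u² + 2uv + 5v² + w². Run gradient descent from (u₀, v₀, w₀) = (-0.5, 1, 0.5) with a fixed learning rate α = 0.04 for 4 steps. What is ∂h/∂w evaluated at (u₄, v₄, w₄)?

0.71639296

∇h = (6u + 2v, 2u + 10v, 2w)
Step 1: at (-0.5, 1, 0.5), ∇h = (-1, 9, 1) → (-0.5, 1, 0.5) − 0.04·(-1, 9, 1) = (-0.46, 0.64, 0.46)
Step 2: at (-0.46, 0.64, 0.46), ∇h = (-1.48, 5.48, 0.92) → (-0.46, 0.64, 0.46) − 0.04·(-1.48, 5.48, 0.92) = (-0.4008, 0.4208, 0.4232)
Step 3: at (-0.4008, 0.4208, 0.4232), ∇h = (-1.5632, 3.4064, 0.8464) → (-0.4008, 0.4208, 0.4232) − 0.04·(-1.5632, 3.4064, 0.8464) = (-0.338272, 0.284544, 0.389344)
Step 4: at (-0.338272, 0.284544, 0.389344), ∇h = (-1.460544, 2.168896, 0.778688) → (-0.338272, 0.284544, 0.389344) − 0.04·(-1.460544, 2.168896, 0.778688) = (-0.27985024, 0.19778816, 0.35819648)
∂h/∂w at (-0.27985024, 0.19778816, 0.35819648) = 0.71639296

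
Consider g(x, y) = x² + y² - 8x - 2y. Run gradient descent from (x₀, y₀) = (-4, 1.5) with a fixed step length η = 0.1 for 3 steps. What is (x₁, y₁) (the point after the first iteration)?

(-2.4, 1.4)

∇g = (2x - 8, 2y - 2)
Step 1: at (-4, 1.5), ∇g = (-16, 1) → (-4, 1.5) − 0.1·(-16, 1) = (-2.4, 1.4)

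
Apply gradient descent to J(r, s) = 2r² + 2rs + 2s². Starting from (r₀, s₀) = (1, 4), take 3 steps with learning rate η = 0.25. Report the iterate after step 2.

(0.25, 1)

∇J = (4r + 2s, 2r + 4s)
Step 1: at (1, 4), ∇J = (12, 18) → (1, 4) − 0.25·(12, 18) = (-2, -0.5)
Step 2: at (-2, -0.5), ∇J = (-9, -6) → (-2, -0.5) − 0.25·(-9, -6) = (0.25, 1)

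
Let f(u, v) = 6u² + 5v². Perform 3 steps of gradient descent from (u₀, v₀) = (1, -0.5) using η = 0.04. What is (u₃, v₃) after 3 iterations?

(0.140608, -0.108)

∇f = (12u, 10v)
(u₁, v₁) = (1, -0.5) − 0.04·(12, -5) = (0.52, -0.3)
(u₂, v₂) = (0.52, -0.3) − 0.04·(6.24, -3) = (0.2704, -0.18)
(u₃, v₃) = (0.2704, -0.18) − 0.04·(3.2448, -1.8) = (0.140608, -0.108)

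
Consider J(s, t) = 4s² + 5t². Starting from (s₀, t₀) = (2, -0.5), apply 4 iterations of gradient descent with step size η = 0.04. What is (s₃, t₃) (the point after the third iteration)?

(0.628864, -0.108)

∇J = (8s, 10t)
(s₁, t₁) = (2, -0.5) − 0.04·(16, -5) = (1.36, -0.3)
(s₂, t₂) = (1.36, -0.3) − 0.04·(10.88, -3) = (0.9248, -0.18)
(s₃, t₃) = (0.9248, -0.18) − 0.04·(7.3984, -1.8) = (0.628864, -0.108)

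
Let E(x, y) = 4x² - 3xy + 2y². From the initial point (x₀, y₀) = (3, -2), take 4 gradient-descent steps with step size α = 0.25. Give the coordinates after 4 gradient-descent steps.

∇E = (8x - 3y, -3x + 4y)
(x₁, y₁) = (3, -2) − 0.25·(30, -17) = (-4.5, 2.25)
(x₂, y₂) = (-4.5, 2.25) − 0.25·(-42.75, 22.5) = (6.1875, -3.375)
(x₃, y₃) = (6.1875, -3.375) − 0.25·(59.625, -32.0625) = (-8.71875, 4.640625)
(x₄, y₄) = (-8.71875, 4.640625) − 0.25·(-83.671875, 44.71875) = (12.19921875, -6.5390625)

(12.19921875, -6.5390625)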